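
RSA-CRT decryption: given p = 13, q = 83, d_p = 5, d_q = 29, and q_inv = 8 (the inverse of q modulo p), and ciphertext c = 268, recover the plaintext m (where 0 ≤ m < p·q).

m₁ = c^(d_p) mod p: c ≡ 8 (mod 13), and 8^5 mod 13 = 8.
m₂ = c^(d_q) mod q: c ≡ 19 (mod 83), and 19^29 mod 83 = 55.
h = q_inv·(m₁ − m₂) mod p = 8·(8 − 55) mod 13 = 1.
m = m₂ + h·q = 55 + 1·83 = 138.

138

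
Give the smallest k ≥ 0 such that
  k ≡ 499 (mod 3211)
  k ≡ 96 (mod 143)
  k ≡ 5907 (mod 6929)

941322

Combine the congruences pairwise.
gcd(3211, 143) = 13 and 13 | (96 − 499), so the pair is consistent; merging gives k ≡ 22976 (mod 35321), where 35321 = lcm(3211, 143).
gcd(35321, 6929) = 169 and 169 | (5907 − 22976), so the pair is consistent; merging gives k ≡ 941322 (mod 1448161), where 1448161 = lcm(35321, 6929).
The solution is unique modulo lcm(3211, 143, 6929) = 1448161.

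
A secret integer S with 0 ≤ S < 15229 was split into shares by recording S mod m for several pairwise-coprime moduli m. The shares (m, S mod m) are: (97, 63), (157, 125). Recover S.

From S ≡ 63 (mod 97) write S = 63 + 97t. Substituting into S ≡ 125 (mod 157) gives 97t ≡ 62 (mod 157), and since 97⁻¹ ≡ 34 (mod 157), t ≡ 67. Hence S ≡ 63 + 97·67 = 6562 (mod 15229).

6562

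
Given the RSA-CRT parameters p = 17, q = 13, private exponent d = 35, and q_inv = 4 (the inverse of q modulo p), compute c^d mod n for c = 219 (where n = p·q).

d_p = d mod (p−1) = 35 mod 16 = 3; d_q = d mod (q−1) = 11.
m₁ = c^(d_p) mod p: c ≡ 15 (mod 17), and 15^3 mod 17 = 9.
m₂ = c^(d_q) mod q: c ≡ 11 (mod 13), and 11^11 mod 13 = 6.
h = q_inv·(m₁ − m₂) mod p = 4·(9 − 6) mod 17 = 12.
m = m₂ + h·q = 6 + 12·13 = 162.

162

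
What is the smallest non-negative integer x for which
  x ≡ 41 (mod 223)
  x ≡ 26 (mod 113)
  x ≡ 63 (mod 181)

The moduli are pairwise coprime; N = 223·113·181 = 4561019.
N/223 = 20453; 20453 ≡ 160 (mod 223); 160·46 ≡ 1, so inverse 46.
N/113 = 40363; 40363 ≡ 22 (mod 113); 22·36 ≡ 1, so inverse 36.
N/181 = 25199; 25199 ≡ 40 (mod 181); 40·86 ≡ 1, so inverse 86.
x ≡ 41·20453·46 + 26·40363·36 + 63·25199·86 = 212882308.
212882308 mod 4561019 = 3075434.

3075434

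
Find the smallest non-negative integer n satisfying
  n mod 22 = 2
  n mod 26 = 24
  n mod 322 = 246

36632

gcd(22, 26) = 2 and 2 | (24 − 2), so the pair is consistent; merging gives n ≡ 24 (mod 286), where 286 = lcm(22, 26).
gcd(286, 322) = 2 and 2 | (246 − 24), so the pair is consistent; merging gives n ≡ 36632 (mod 46046), where 46046 = lcm(286, 322).
The solution is unique modulo lcm(22, 26, 322) = 46046.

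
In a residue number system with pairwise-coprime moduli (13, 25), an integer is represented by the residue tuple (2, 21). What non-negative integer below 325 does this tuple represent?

Combine the congruences pairwise.
From x ≡ 2 (mod 13) write x = 2 + 13t. Substituting into x ≡ 21 (mod 25) gives 13t ≡ 19 (mod 25), and since 13⁻¹ ≡ 2 (mod 25), t ≡ 13. Hence x ≡ 2 + 13·13 = 171 (mod 325).

171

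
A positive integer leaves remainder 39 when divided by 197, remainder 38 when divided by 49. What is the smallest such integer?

From x ≡ 39 (mod 197) write x = 39 + 197t. Substituting into x ≡ 38 (mod 49) gives 197t ≡ 48 (mod 49), and since 1⁻¹ ≡ 1 (mod 49), t ≡ 48. Hence x ≡ 39 + 197·48 = 9495 (mod 9653).

9495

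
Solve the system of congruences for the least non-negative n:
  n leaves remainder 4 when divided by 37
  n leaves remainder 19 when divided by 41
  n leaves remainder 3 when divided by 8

1003

From n ≡ 4 (mod 37) write n = 4 + 37t. Substituting into n ≡ 19 (mod 41) gives 37t ≡ 15 (mod 41), and since 37⁻¹ ≡ 10 (mod 41), t ≡ 27. Hence n ≡ 4 + 37·27 = 1003 (mod 1517).
From n ≡ 1003 (mod 1517) write n = 1003 + 1517t. Substituting into n ≡ 3 (mod 8) gives 1517t ≡ 0 (mod 8), and since 5⁻¹ ≡ 5 (mod 8), t ≡ 0. Hence n ≡ 1003 + 1517·0 = 1003 (mod 12136).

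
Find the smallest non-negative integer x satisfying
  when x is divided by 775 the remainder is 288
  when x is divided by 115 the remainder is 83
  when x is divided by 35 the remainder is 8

38263

Combine the congruences pairwise.
gcd(775, 115) = 5 and 5 | (83 − 288), so the pair is consistent; merging gives x ≡ 2613 (mod 17825), where 17825 = lcm(775, 115).
gcd(17825, 35) = 5 and 5 | (8 − 2613), so the pair is consistent; merging gives x ≡ 38263 (mod 124775), where 124775 = lcm(17825, 35).
The solution is unique modulo lcm(775, 115, 35) = 124775.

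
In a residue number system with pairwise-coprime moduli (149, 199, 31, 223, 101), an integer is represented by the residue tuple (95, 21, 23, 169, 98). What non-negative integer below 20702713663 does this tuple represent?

The moduli are pairwise coprime; N = 149·199·31·223·101 = 20702713663.
N/149 = 138944387; 138944387 ≡ 99 (mod 149); 99·146 ≡ 1, so inverse 146.
N/199 = 104033737; 104033737 ≡ 119 (mod 199); 119·97 ≡ 1, so inverse 97.
N/31 = 667829473; 667829473 ≡ 7 (mod 31); 7·9 ≡ 1, so inverse 9.
N/223 = 92837281; 92837281 ≡ 151 (mod 223); 151·96 ≡ 1, so inverse 96.
N/101 = 204977363; 204977363 ≡ 85 (mod 101); 85·82 ≡ 1, so inverse 82.
x ≡ 95·138944387·146 + 21·104033737·97 + 23·667829473·9 + 169·92837281·96 + 98·204977363·82 = 5430706206882.
5430706206882 mod 20702713663 = 6595227176.

6595227176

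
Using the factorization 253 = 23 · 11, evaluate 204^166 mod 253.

49

Mod 23: 204 ≡ 20; by Fermat, exponent reduces to 166 mod 22 = 12; 20^12 ≡ 3 (mod 23).
Mod 11: 204 ≡ 6; by Fermat, exponent reduces to 166 mod 10 = 6; 6^6 ≡ 5 (mod 11).
Combine by CRT: x ≡ 3 (mod 23), x ≡ 5 (mod 11) ⇒ x ≡ 49 (mod 253).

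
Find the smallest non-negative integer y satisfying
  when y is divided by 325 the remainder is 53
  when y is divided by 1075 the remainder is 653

Combine the congruences pairwise.
gcd(325, 1075) = 25 and 25 | (653 − 53), so the pair is consistent; merging gives y ≡ 8178 (mod 13975), where 13975 = lcm(325, 1075).
The solution is unique modulo lcm(325, 1075) = 13975.

8178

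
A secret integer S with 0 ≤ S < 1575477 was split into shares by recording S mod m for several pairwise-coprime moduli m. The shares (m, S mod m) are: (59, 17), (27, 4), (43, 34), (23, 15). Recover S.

1382269

From S ≡ 17 (mod 59) write S = 17 + 59t. Substituting into S ≡ 4 (mod 27) gives 59t ≡ 14 (mod 27), and since 5⁻¹ ≡ 11 (mod 27), t ≡ 19. Hence S ≡ 17 + 59·19 = 1138 (mod 1593).
From S ≡ 1138 (mod 1593) write S = 1138 + 1593t. Substituting into S ≡ 34 (mod 43) gives 1593t ≡ 14 (mod 43), and since 2⁻¹ ≡ 22 (mod 43), t ≡ 7. Hence S ≡ 1138 + 1593·7 = 12289 (mod 68499).
From S ≡ 12289 (mod 68499) write S = 12289 + 68499t. Substituting into S ≡ 15 (mod 23) gives 68499t ≡ 8 (mod 23), and since 5⁻¹ ≡ 14 (mod 23), t ≡ 20. Hence S ≡ 12289 + 68499·20 = 1382269 (mod 1575477).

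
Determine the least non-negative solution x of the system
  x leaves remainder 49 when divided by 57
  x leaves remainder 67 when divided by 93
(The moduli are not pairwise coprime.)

904

gcd(57, 93) = 3 and 3 | (67 − 49), so the pair is consistent; merging gives x ≡ 904 (mod 1767), where 1767 = lcm(57, 93).
The solution is unique modulo lcm(57, 93) = 1767.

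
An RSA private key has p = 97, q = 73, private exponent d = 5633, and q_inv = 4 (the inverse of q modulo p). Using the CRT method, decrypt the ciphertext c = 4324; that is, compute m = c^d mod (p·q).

1088

d_p = d mod (p−1) = 5633 mod 96 = 65; d_q = d mod (q−1) = 17.
m₁ = c^(d_p) mod p: c ≡ 56 (mod 97), and 56^65 mod 97 = 21.
m₂ = c^(d_q) mod q: c ≡ 17 (mod 73), and 17^17 mod 73 = 66.
h = q_inv·(m₁ − m₂) mod p = 4·(21 − 66) mod 97 = 14.
m = m₂ + h·q = 66 + 14·73 = 1088.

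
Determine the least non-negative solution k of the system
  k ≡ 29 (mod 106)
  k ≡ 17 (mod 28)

Combine the congruences pairwise.
gcd(106, 28) = 2 and 2 | (17 − 29), so the pair is consistent; merging gives k ≡ 241 (mod 1484), where 1484 = lcm(106, 28).
The solution is unique modulo lcm(106, 28) = 1484.

241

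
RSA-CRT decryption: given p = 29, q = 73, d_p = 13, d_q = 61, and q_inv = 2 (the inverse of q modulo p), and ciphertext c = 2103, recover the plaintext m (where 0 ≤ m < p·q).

m₁ = c^(d_p) mod p: c ≡ 15 (mod 29), and 15^13 mod 29 = 27.
m₂ = c^(d_q) mod q: c ≡ 59 (mod 73), and 59^61 mod 73 = 20.
h = q_inv·(m₁ − m₂) mod p = 2·(27 − 20) mod 29 = 14.
m = m₂ + h·q = 20 + 14·73 = 1042.

1042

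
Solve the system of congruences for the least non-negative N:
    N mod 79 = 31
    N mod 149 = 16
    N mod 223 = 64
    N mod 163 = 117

Combine the congruences pairwise.
From N ≡ 31 (mod 79) write N = 31 + 79t. Substituting into N ≡ 16 (mod 149) gives 79t ≡ 134 (mod 149), and since 79⁻¹ ≡ 83 (mod 149), t ≡ 96. Hence N ≡ 31 + 79·96 = 7615 (mod 11771).
From N ≡ 7615 (mod 11771) write N = 7615 + 11771t. Substituting into N ≡ 64 (mod 223) gives 11771t ≡ 31 (mod 223), and since 175⁻¹ ≡ 144 (mod 223), t ≡ 4. Hence N ≡ 7615 + 11771·4 = 54699 (mod 2624933).
From N ≡ 54699 (mod 2624933) write N = 54699 + 2624933t. Substituting into N ≡ 117 (mod 163) gives 2624933t ≡ 23 (mod 163), and since 144⁻¹ ≡ 60 (mod 163), t ≡ 76. Hence N ≡ 54699 + 2624933·76 = 199549607 (mod 427864079).

199549607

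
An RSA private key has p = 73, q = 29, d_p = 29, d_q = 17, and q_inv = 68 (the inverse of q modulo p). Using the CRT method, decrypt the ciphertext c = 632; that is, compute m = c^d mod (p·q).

596

m₁ = c^(d_p) mod p: c ≡ 48 (mod 73), and 48^29 mod 73 = 12.
m₂ = c^(d_q) mod q: c ≡ 23 (mod 29), and 23^17 mod 29 = 16.
h = q_inv·(m₁ − m₂) mod p = 68·(12 − 16) mod 73 = 20.
m = m₂ + h·q = 16 + 20·29 = 596.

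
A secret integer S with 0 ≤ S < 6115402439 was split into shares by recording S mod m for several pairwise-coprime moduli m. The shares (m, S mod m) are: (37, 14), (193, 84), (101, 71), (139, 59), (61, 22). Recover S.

869013464

From S ≡ 14 (mod 37) write S = 14 + 37t. Substituting into S ≡ 84 (mod 193) gives 37t ≡ 70 (mod 193), and since 37⁻¹ ≡ 120 (mod 193), t ≡ 101. Hence S ≡ 14 + 37·101 = 3751 (mod 7141).
From S ≡ 3751 (mod 7141) write S = 3751 + 7141t. Substituting into S ≡ 71 (mod 101) gives 7141t ≡ 57 (mod 101), and since 71⁻¹ ≡ 37 (mod 101), t ≡ 89. Hence S ≡ 3751 + 7141·89 = 639300 (mod 721241).
From S ≡ 639300 (mod 721241) write S = 639300 + 721241t. Substituting into S ≡ 59 (mod 139) gives 721241t ≡ 20 (mod 139), and since 109⁻¹ ≡ 88 (mod 139), t ≡ 92. Hence S ≡ 639300 + 721241·92 = 66993472 (mod 100252499).
From S ≡ 66993472 (mod 100252499) write S = 66993472 + 100252499t. Substituting into S ≡ 22 (mod 61) gives 100252499t ≡ 44 (mod 61), and since 36⁻¹ ≡ 39 (mod 61), t ≡ 8. Hence S ≡ 66993472 + 100252499·8 = 869013464 (mod 6115402439).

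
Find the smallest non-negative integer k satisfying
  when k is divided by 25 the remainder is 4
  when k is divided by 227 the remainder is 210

5204

From k ≡ 4 (mod 25) write k = 4 + 25t. Substituting into k ≡ 210 (mod 227) gives 25t ≡ 206 (mod 227), and since 25⁻¹ ≡ 109 (mod 227), t ≡ 208. Hence k ≡ 4 + 25·208 = 5204 (mod 5675).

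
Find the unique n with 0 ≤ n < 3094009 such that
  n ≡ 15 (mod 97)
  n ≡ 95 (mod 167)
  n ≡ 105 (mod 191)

Combine the congruences pairwise.
From n ≡ 15 (mod 97) write n = 15 + 97t. Substituting into n ≡ 95 (mod 167) gives 97t ≡ 80 (mod 167), and since 97⁻¹ ≡ 31 (mod 167), t ≡ 142. Hence n ≡ 15 + 97·142 = 13789 (mod 16199).
From n ≡ 13789 (mod 16199) write n = 13789 + 16199t. Substituting into n ≡ 105 (mod 191) gives 16199t ≡ 68 (mod 191), and since 155⁻¹ ≡ 122 (mod 191), t ≡ 83. Hence n ≡ 13789 + 16199·83 = 1358306 (mod 3094009).

1358306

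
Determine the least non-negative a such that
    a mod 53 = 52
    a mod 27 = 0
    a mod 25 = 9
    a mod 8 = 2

68634

The moduli are pairwise coprime; N = 53·27·25·8 = 286200.
N/53 = 5400; 5400 ≡ 47 (mod 53); 47·44 ≡ 1, so inverse 44.
N/27 = 10600; 10600 ≡ 16 (mod 27); 16·22 ≡ 1, so inverse 22.
N/25 = 11448; 11448 ≡ 23 (mod 25); 23·12 ≡ 1, so inverse 12.
N/8 = 35775; 35775 ≡ 7 (mod 8); 7·7 ≡ 1, so inverse 7.
a ≡ 52·5400·44 + 0·10600·22 + 9·11448·12 + 2·35775·7 = 14092434.
14092434 mod 286200 = 68634.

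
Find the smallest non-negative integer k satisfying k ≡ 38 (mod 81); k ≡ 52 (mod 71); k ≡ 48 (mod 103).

578702

The moduli are pairwise coprime; N = 81·71·103 = 592353.
N/81 = 7313; 7313 ≡ 23 (mod 81); 23·74 ≡ 1, so inverse 74.
N/71 = 8343; 8343 ≡ 36 (mod 71); 36·2 ≡ 1, so inverse 2.
N/103 = 5751; 5751 ≡ 86 (mod 103); 86·6 ≡ 1, so inverse 6.
k ≡ 38·7313·74 + 52·8343·2 + 48·5751·6 = 23088116.
23088116 mod 592353 = 578702.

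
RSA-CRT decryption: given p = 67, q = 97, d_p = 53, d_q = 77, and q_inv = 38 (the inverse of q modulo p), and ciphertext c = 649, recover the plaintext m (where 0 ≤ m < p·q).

214

m₁ = c^(d_p) mod p: c ≡ 46 (mod 67), and 46^53 mod 67 = 13.
m₂ = c^(d_q) mod q: c ≡ 67 (mod 97), and 67^77 mod 97 = 20.
h = q_inv·(m₁ − m₂) mod p = 38·(13 − 20) mod 67 = 2.
m = m₂ + h·q = 20 + 2·97 = 214.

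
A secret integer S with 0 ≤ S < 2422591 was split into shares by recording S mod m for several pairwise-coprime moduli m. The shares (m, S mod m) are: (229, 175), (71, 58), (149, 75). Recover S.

554355

The moduli are pairwise coprime; N = 229·71·149 = 2422591.
N/229 = 10579; 10579 ≡ 45 (mod 229); 45·56 ≡ 1, so inverse 56.
N/71 = 34121; 34121 ≡ 41 (mod 71); 41·26 ≡ 1, so inverse 26.
N/149 = 16259; 16259 ≡ 18 (mod 149); 18·58 ≡ 1, so inverse 58.
S ≡ 175·10579·56 + 58·34121·26 + 75·16259·58 = 225855318.
225855318 mod 2422591 = 554355.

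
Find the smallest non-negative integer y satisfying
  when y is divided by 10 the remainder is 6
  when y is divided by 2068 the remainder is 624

8896

gcd(10, 2068) = 2 and 2 | (624 − 6), so the pair is consistent; merging gives y ≡ 8896 (mod 10340), where 10340 = lcm(10, 2068).
The solution is unique modulo lcm(10, 2068) = 10340.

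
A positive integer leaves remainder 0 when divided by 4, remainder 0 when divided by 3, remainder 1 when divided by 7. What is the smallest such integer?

The moduli are pairwise coprime; N = 4·3·7 = 84.
N/4 = 21; 21 ≡ 1 (mod 4), inverse 1.
N/3 = 28; 28 ≡ 1 (mod 3), inverse 1.
N/7 = 12; 12 ≡ 5 (mod 7); 5·3 ≡ 1, so inverse 3.
k ≡ 0·21·1 + 0·28·1 + 1·12·3 = 36.
36 mod 84 = 36.

36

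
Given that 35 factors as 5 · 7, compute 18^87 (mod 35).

22

Mod 5: 18 ≡ 3; by Fermat, exponent reduces to 87 mod 4 = 3; 3^3 ≡ 2 (mod 5).
Mod 7: 18 ≡ 4; by Fermat, exponent reduces to 87 mod 6 = 3; 4^3 ≡ 1 (mod 7).
Combine by CRT: x ≡ 2 (mod 5), x ≡ 1 (mod 7) ⇒ x ≡ 22 (mod 35).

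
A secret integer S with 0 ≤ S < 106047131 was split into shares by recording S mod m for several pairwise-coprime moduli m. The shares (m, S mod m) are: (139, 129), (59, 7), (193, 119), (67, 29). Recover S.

67944997

The moduli are pairwise coprime; N = 139·59·193·67 = 106047131.
N/139 = 762929; 762929 ≡ 97 (mod 139); 97·43 ≡ 1, so inverse 43.
N/59 = 1797409; 1797409 ≡ 33 (mod 59); 33·34 ≡ 1, so inverse 34.
N/193 = 549467; 549467 ≡ 189 (mod 193); 189·48 ≡ 1, so inverse 48.
N/67 = 1582793; 1582793 ≡ 52 (mod 67); 52·58 ≡ 1, so inverse 58.
S ≡ 129·762929·43 + 7·1797409·34 + 119·549467·48 + 29·1582793·58 = 10460563835.
10460563835 mod 106047131 = 67944997.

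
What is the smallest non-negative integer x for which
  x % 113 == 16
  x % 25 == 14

From x ≡ 16 (mod 113) write x = 16 + 113t. Substituting into x ≡ 14 (mod 25) gives 113t ≡ 23 (mod 25), and since 13⁻¹ ≡ 2 (mod 25), t ≡ 21. Hence x ≡ 16 + 113·21 = 2389 (mod 2825).

2389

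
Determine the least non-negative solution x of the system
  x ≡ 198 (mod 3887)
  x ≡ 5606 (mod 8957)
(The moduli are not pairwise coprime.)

23520

Combine the congruences pairwise.
gcd(3887, 8957) = 169 and 169 | (5606 − 198), so the pair is consistent; merging gives x ≡ 23520 (mod 206011), where 206011 = lcm(3887, 8957).
The solution is unique modulo lcm(3887, 8957) = 206011.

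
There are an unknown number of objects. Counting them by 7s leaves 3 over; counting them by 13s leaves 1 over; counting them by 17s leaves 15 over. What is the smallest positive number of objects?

66

The moduli are pairwise coprime; M = 7·13·17 = 1547.
M/7 = 221; 221 ≡ 4 (mod 7); 4·2 ≡ 1, so inverse 2.
M/13 = 119; 119 ≡ 2 (mod 13); 2·7 ≡ 1, so inverse 7.
M/17 = 91; 91 ≡ 6 (mod 17); 6·3 ≡ 1, so inverse 3.
N ≡ 3·221·2 + 1·119·7 + 15·91·3 = 6254.
6254 mod 1547 = 66.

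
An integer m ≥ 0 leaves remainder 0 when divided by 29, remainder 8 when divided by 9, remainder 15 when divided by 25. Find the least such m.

2465

The moduli are pairwise coprime; N = 29·9·25 = 6525.
N/29 = 225; 225 ≡ 22 (mod 29); 22·4 ≡ 1, so inverse 4.
N/9 = 725; 725 ≡ 5 (mod 9); 5·2 ≡ 1, so inverse 2.
N/25 = 261; 261 ≡ 11 (mod 25); 11·16 ≡ 1, so inverse 16.
m ≡ 0·225·4 + 8·725·2 + 15·261·16 = 74240.
74240 mod 6525 = 2465.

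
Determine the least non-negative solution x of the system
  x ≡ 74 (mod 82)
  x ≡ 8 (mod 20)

gcd(82, 20) = 2 and 2 | (8 − 74), so the pair is consistent; merging gives x ≡ 648 (mod 820), where 820 = lcm(82, 20).
The solution is unique modulo lcm(82, 20) = 820.

648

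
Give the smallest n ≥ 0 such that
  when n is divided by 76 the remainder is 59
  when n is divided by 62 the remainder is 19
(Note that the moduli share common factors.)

515

gcd(76, 62) = 2 and 2 | (19 − 59), so the pair is consistent; merging gives n ≡ 515 (mod 2356), where 2356 = lcm(76, 62).
The solution is unique modulo lcm(76, 62) = 2356.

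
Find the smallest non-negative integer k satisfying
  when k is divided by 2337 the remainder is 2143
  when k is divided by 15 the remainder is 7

6817

gcd(2337, 15) = 3 and 3 | (7 − 2143), so the pair is consistent; merging gives k ≡ 6817 (mod 11685), where 11685 = lcm(2337, 15).
The solution is unique modulo lcm(2337, 15) = 11685.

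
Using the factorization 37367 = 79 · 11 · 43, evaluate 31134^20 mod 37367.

Mod 79: 31134 ≡ 8; 8^20 ≡ 18 (mod 79).
Mod 11: 31134 ≡ 4; since 10 | 20, by Fermat 4^20 ≡ 1 (mod 11).
Mod 43: 31134 ≡ 2; 2^20 ≡ 21 (mod 43).
Combine by CRT: x ≡ 18 (mod 79), x ≡ 1 (mod 11), x ≡ 21 (mod 43) ⇒ x ≡ 35410 (mod 37367).

35410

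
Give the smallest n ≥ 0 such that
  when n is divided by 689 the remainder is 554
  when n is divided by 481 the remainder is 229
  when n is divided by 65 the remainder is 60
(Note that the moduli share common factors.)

Combine the congruences pairwise.
gcd(689, 481) = 13 and 13 | (229 − 554), so the pair is consistent; merging gives n ≡ 7444 (mod 25493), where 25493 = lcm(689, 481).
gcd(25493, 65) = 13 and 13 | (60 − 7444), so the pair is consistent; merging gives n ≡ 58430 (mod 127465), where 127465 = lcm(25493, 65).
The solution is unique modulo lcm(689, 481, 65) = 127465.

58430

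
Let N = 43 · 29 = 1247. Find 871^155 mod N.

871

Mod 43: 871 ≡ 11; by Fermat, exponent reduces to 155 mod 42 = 29; 11^29 ≡ 11 (mod 43).
Mod 29: 871 ≡ 1; by Fermat, exponent reduces to 155 mod 28 = 15; 1^15 ≡ 1 (mod 29).
Combine by CRT: x ≡ 11 (mod 43), x ≡ 1 (mod 29) ⇒ x ≡ 871 (mod 1247).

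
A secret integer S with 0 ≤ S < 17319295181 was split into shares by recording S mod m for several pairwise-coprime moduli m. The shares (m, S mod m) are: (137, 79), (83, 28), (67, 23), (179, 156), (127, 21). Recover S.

The moduli are pairwise coprime; N = 137·83·67·179·127 = 17319295181.
N/137 = 126418213; 126418213 ≡ 93 (mod 137); 93·28 ≡ 1, so inverse 28.
N/83 = 208666207; 208666207 ≡ 57 (mod 83); 57·67 ≡ 1, so inverse 67.
N/67 = 258496943; 258496943 ≡ 22 (mod 67); 22·64 ≡ 1, so inverse 64.
N/179 = 96755839; 96755839 ≡ 74 (mod 179); 74·75 ≡ 1, so inverse 75.
N/127 = 136372403; 136372403 ≡ 57 (mod 127); 57·78 ≡ 1, so inverse 78.
S ≡ 79·126418213·28 + 28·208666207·67 + 23·258496943·64 + 156·96755839·75 + 21·136372403·78 = 2407023703998.
2407023703998 mod 17319295181 = 16960969020.

16960969020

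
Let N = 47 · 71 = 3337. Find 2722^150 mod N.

Mod 47: 2722 ≡ 43; by Fermat, exponent reduces to 150 mod 46 = 12; 43^12 ≡ 2 (mod 47).
Mod 71: 2722 ≡ 24; by Fermat, exponent reduces to 150 mod 70 = 10; 24^10 ≡ 37 (mod 71).
Combine by CRT: x ≡ 2 (mod 47), x ≡ 37 (mod 71) ⇒ x ≡ 1741 (mod 3337).

1741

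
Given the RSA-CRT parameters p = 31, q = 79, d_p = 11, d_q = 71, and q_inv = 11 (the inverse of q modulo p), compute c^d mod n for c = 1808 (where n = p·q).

1693

m₁ = c^(d_p) mod p: c ≡ 10 (mod 31), and 10^11 mod 31 = 19.
m₂ = c^(d_q) mod q: c ≡ 70 (mod 79), and 70^71 mod 79 = 34.
h = q_inv·(m₁ − m₂) mod p = 11·(19 − 34) mod 31 = 21.
m = m₂ + h·q = 34 + 21·79 = 1693.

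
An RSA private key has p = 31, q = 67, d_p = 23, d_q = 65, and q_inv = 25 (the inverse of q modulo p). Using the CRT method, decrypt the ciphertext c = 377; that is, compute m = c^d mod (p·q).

1482

m₁ = c^(d_p) mod p: c ≡ 5 (mod 31), and 5^23 mod 31 = 25.
m₂ = c^(d_q) mod q: c ≡ 42 (mod 67), and 42^65 mod 67 = 8.
h = q_inv·(m₁ − m₂) mod p = 25·(25 − 8) mod 31 = 22.
m = m₂ + h·q = 8 + 22·67 = 1482.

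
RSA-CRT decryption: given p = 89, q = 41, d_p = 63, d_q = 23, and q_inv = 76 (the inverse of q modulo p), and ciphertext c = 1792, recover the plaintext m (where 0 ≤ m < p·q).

m₁ = c^(d_p) mod p: c ≡ 12 (mod 89), and 12^63 mod 89 = 52.
m₂ = c^(d_q) mod q: c ≡ 29 (mod 41), and 29^23 mod 41 = 6.
h = q_inv·(m₁ − m₂) mod p = 76·(52 − 6) mod 89 = 25.
m = m₂ + h·q = 6 + 25·41 = 1031.

1031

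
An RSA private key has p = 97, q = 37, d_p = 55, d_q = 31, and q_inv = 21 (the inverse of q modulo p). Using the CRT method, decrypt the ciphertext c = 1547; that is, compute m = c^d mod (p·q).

m₁ = c^(d_p) mod p: c ≡ 92 (mod 97), and 92^55 mod 97 = 40.
m₂ = c^(d_q) mod q: c ≡ 30 (mod 37), and 30^31 mod 37 = 4.
h = q_inv·(m₁ − m₂) mod p = 21·(40 − 4) mod 97 = 77.
m = m₂ + h·q = 4 + 77·37 = 2853.

2853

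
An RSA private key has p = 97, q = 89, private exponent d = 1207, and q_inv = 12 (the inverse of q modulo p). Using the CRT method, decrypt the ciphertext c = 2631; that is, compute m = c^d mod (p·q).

d_p = d mod (p−1) = 1207 mod 96 = 55; d_q = d mod (q−1) = 63.
m₁ = c^(d_p) mod p: c ≡ 12 (mod 97), and 12^55 mod 97 = 8.
m₂ = c^(d_q) mod q: c ≡ 50 (mod 89), and 50^63 mod 89 = 87.
h = q_inv·(m₁ − m₂) mod p = 12·(8 − 87) mod 97 = 22.
m = m₂ + h·q = 87 + 22·89 = 2045.

2045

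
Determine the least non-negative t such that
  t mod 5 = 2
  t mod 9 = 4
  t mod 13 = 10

517

From t ≡ 2 (mod 5) write t = 2 + 5s. Substituting into t ≡ 4 (mod 9) gives 5s ≡ 2 (mod 9), and since 5⁻¹ ≡ 2 (mod 9), s ≡ 4. Hence t ≡ 2 + 5·4 = 22 (mod 45).
From t ≡ 22 (mod 45) write t = 22 + 45s. Substituting into t ≡ 10 (mod 13) gives 45s ≡ 1 (mod 13), and since 6⁻¹ ≡ 11 (mod 13), s ≡ 11. Hence t ≡ 22 + 45·11 = 517 (mod 585).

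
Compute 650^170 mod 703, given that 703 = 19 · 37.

81

Mod 19: 650 ≡ 4; by Fermat, exponent reduces to 170 mod 18 = 8; 4^8 ≡ 5 (mod 19).
Mod 37: 650 ≡ 21; by Fermat, exponent reduces to 170 mod 36 = 26; 21^26 ≡ 7 (mod 37).
Combine by CRT: x ≡ 5 (mod 19), x ≡ 7 (mod 37) ⇒ x ≡ 81 (mod 703).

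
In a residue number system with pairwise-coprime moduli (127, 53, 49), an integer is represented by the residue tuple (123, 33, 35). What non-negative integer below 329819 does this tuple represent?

164969

The moduli are pairwise coprime; N = 127·53·49 = 329819.
N/127 = 2597; 2597 ≡ 57 (mod 127); 57·78 ≡ 1, so inverse 78.
N/53 = 6223; 6223 ≡ 22 (mod 53); 22·41 ≡ 1, so inverse 41.
N/49 = 6731; 6731 ≡ 18 (mod 49); 18·30 ≡ 1, so inverse 30.
x ≡ 123·2597·78 + 33·6223·41 + 35·6731·30 = 40402887.
40402887 mod 329819 = 164969.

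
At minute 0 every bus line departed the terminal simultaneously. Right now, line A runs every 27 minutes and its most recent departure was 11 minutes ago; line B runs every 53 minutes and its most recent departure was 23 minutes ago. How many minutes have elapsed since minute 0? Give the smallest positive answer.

659

From t ≡ 11 (mod 27) write t = 11 + 27s. Substituting into t ≡ 23 (mod 53) gives 27s ≡ 12 (mod 53), and since 27⁻¹ ≡ 2 (mod 53), s ≡ 24. Hence t ≡ 11 + 27·24 = 659 (mod 1431).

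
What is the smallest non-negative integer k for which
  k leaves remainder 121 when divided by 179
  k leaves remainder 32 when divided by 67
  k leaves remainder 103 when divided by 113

From k ≡ 121 (mod 179) write k = 121 + 179t. Substituting into k ≡ 32 (mod 67) gives 179t ≡ 45 (mod 67), and since 45⁻¹ ≡ 3 (mod 67), t ≡ 1. Hence k ≡ 121 + 179·1 = 300 (mod 11993).
From k ≡ 300 (mod 11993) write k = 300 + 11993t. Substituting into k ≡ 103 (mod 113) gives 11993t ≡ 29 (mod 113), and since 15⁻¹ ≡ 98 (mod 113), t ≡ 17. Hence k ≡ 300 + 11993·17 = 204181 (mod 1355209).

204181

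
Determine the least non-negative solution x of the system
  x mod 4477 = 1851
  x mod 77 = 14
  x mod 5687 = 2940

gcd(4477, 77) = 11 and 11 | (14 − 1851), so the pair is consistent; merging gives x ≡ 6328 (mod 31339), where 31339 = lcm(4477, 77).
gcd(31339, 5687) = 121 and 121 | (2940 − 6328), so the pair is consistent; merging gives x ≡ 1197210 (mod 1472933), where 1472933 = lcm(31339, 5687).
The solution is unique modulo lcm(4477, 77, 5687) = 1472933.

1197210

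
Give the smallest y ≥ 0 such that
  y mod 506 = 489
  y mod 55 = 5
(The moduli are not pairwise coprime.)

995

Combine the congruences pairwise.
gcd(506, 55) = 11 and 11 | (5 − 489), so the pair is consistent; merging gives y ≡ 995 (mod 2530), where 2530 = lcm(506, 55).
The solution is unique modulo lcm(506, 55) = 2530.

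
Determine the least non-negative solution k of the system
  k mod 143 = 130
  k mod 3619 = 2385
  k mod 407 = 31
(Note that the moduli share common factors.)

1334177

gcd(143, 3619) = 11 and 11 | (2385 − 130), so the pair is consistent; merging gives k ≡ 16861 (mod 47047), where 47047 = lcm(143, 3619).
gcd(47047, 407) = 11 and 11 | (31 − 16861), so the pair is consistent; merging gives k ≡ 1334177 (mod 1740739), where 1740739 = lcm(47047, 407).
The solution is unique modulo lcm(143, 3619, 407) = 1740739.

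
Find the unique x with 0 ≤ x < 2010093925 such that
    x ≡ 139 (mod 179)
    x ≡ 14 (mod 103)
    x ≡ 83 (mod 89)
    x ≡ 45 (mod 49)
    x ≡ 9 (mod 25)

From x ≡ 139 (mod 179) write x = 139 + 179t. Substituting into x ≡ 14 (mod 103) gives 179t ≡ 81 (mod 103), and since 76⁻¹ ≡ 61 (mod 103), t ≡ 100. Hence x ≡ 139 + 179·100 = 18039 (mod 18437).
From x ≡ 18039 (mod 18437) write x = 18039 + 18437t. Substituting into x ≡ 83 (mod 89) gives 18437t ≡ 22 (mod 89), and since 14⁻¹ ≡ 70 (mod 89), t ≡ 27. Hence x ≡ 18039 + 18437·27 = 515838 (mod 1640893).
From x ≡ 515838 (mod 1640893) write x = 515838 + 1640893t. Substituting into x ≡ 45 (mod 49) gives 1640893t ≡ 30 (mod 49), and since 30⁻¹ ≡ 18 (mod 49), t ≡ 1. Hence x ≡ 515838 + 1640893·1 = 2156731 (mod 80403757).
From x ≡ 2156731 (mod 80403757) write x = 2156731 + 80403757t. Substituting into x ≡ 9 (mod 25) gives 80403757t ≡ 3 (mod 25), and since 7⁻¹ ≡ 18 (mod 25), t ≡ 4. Hence x ≡ 2156731 + 80403757·4 = 323771759 (mod 2010093925).

323771759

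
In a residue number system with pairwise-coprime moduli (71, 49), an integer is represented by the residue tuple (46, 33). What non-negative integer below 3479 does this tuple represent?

From x ≡ 46 (mod 71) write x = 46 + 71t. Substituting into x ≡ 33 (mod 49) gives 71t ≡ 36 (mod 49), and since 22⁻¹ ≡ 29 (mod 49), t ≡ 15. Hence x ≡ 46 + 71·15 = 1111 (mod 3479).

1111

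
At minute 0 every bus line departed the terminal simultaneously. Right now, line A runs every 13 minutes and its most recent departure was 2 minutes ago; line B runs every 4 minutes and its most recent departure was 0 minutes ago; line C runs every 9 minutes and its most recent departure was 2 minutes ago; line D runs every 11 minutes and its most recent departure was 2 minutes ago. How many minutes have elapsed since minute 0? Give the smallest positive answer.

2576

From t ≡ 2 (mod 13) write t = 2 + 13s. Substituting into t ≡ 0 (mod 4) gives 13s ≡ 2 (mod 4), and since 1⁻¹ ≡ 1 (mod 4), s ≡ 2. Hence t ≡ 2 + 13·2 = 28 (mod 52).
From t ≡ 28 (mod 52) write t = 28 + 52s. Substituting into t ≡ 2 (mod 9) gives 52s ≡ 1 (mod 9), and since 7⁻¹ ≡ 4 (mod 9), s ≡ 4. Hence t ≡ 28 + 52·4 = 236 (mod 468).
From t ≡ 236 (mod 468) write t = 236 + 468s. Substituting into t ≡ 2 (mod 11) gives 468s ≡ 8 (mod 11), and since 6⁻¹ ≡ 2 (mod 11), s ≡ 5. Hence t ≡ 236 + 468·5 = 2576 (mod 5148).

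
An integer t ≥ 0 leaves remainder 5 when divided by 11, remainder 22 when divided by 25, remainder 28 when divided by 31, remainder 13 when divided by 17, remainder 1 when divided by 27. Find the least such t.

The moduli are pairwise coprime; N = 11·25·31·17·27 = 3912975.
N/11 = 355725; 355725 ≡ 7 (mod 11); 7·8 ≡ 1, so inverse 8.
N/25 = 156519; 156519 ≡ 19 (mod 25); 19·4 ≡ 1, so inverse 4.
N/31 = 126225; 126225 ≡ 24 (mod 31); 24·22 ≡ 1, so inverse 22.
N/17 = 230175; 230175 ≡ 12 (mod 17); 12·10 ≡ 1, so inverse 10.
N/27 = 144925; 144925 ≡ 16 (mod 27); 16·22 ≡ 1, so inverse 22.
t ≡ 5·355725·8 + 22·156519·4 + 28·126225·22 + 13·230175·10 + 1·144925·22 = 138868372.
138868372 mod 3912975 = 1914247.

1914247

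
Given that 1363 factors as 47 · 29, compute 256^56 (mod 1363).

262

Mod 47: 256 ≡ 21; by Fermat, exponent reduces to 56 mod 46 = 10; 21^10 ≡ 27 (mod 47).
Mod 29: 256 ≡ 24; since 28 | 56, by Fermat 24^56 ≡ 1 (mod 29).
Combine by CRT: x ≡ 27 (mod 47), x ≡ 1 (mod 29) ⇒ x ≡ 262 (mod 1363).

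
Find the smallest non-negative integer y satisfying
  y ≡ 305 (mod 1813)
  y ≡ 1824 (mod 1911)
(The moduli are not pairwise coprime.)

Combine the congruences pairwise.
gcd(1813, 1911) = 49 and 49 | (1824 − 305), so the pair is consistent; merging gives y ≡ 7557 (mod 70707), where 70707 = lcm(1813, 1911).
The solution is unique modulo lcm(1813, 1911) = 70707.

7557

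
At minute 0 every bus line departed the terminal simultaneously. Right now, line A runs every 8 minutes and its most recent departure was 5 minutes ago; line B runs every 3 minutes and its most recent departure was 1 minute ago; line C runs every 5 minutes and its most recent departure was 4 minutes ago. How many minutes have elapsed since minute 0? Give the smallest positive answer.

From t ≡ 5 (mod 8) write t = 5 + 8s. Substituting into t ≡ 1 (mod 3) gives 8s ≡ 2 (mod 3), and since 2⁻¹ ≡ 2 (mod 3), s ≡ 1. Hence t ≡ 5 + 8·1 = 13 (mod 24).
From t ≡ 13 (mod 24) write t = 13 + 24s. Substituting into t ≡ 4 (mod 5) gives 24s ≡ 1 (mod 5), and since 4⁻¹ ≡ 4 (mod 5), s ≡ 4. Hence t ≡ 13 + 24·4 = 109 (mod 120).

109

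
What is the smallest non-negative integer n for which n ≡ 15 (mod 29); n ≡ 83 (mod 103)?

Combine the congruences pairwise.
From n ≡ 15 (mod 29) write n = 15 + 29t. Substituting into n ≡ 83 (mod 103) gives 29t ≡ 68 (mod 103), and since 29⁻¹ ≡ 32 (mod 103), t ≡ 13. Hence n ≡ 15 + 29·13 = 392 (mod 2987).

392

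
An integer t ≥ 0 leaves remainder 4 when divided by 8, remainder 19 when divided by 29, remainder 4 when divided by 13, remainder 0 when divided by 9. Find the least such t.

6660

Combine the congruences pairwise.
From t ≡ 4 (mod 8) write t = 4 + 8s. Substituting into t ≡ 19 (mod 29) gives 8s ≡ 15 (mod 29), and since 8⁻¹ ≡ 11 (mod 29), s ≡ 20. Hence t ≡ 4 + 8·20 = 164 (mod 232).
From t ≡ 164 (mod 232) write t = 164 + 232s. Substituting into t ≡ 4 (mod 13) gives 232s ≡ 9 (mod 13), and since 11⁻¹ ≡ 6 (mod 13), s ≡ 2. Hence t ≡ 164 + 232·2 = 628 (mod 3016).
From t ≡ 628 (mod 3016) write t = 628 + 3016s. Substituting into t ≡ 0 (mod 9) gives 3016s ≡ 2 (mod 9), and since 1⁻¹ ≡ 1 (mod 9), s ≡ 2. Hence t ≡ 628 + 3016·2 = 6660 (mod 27144).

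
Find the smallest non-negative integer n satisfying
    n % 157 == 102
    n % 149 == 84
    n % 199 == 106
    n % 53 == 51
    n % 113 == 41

From n ≡ 102 (mod 157) write n = 102 + 157t. Substituting into n ≡ 84 (mod 149) gives 157t ≡ 131 (mod 149), and since 8⁻¹ ≡ 56 (mod 149), t ≡ 35. Hence n ≡ 102 + 157·35 = 5597 (mod 23393).
From n ≡ 5597 (mod 23393) write n = 5597 + 23393t. Substituting into n ≡ 106 (mod 199) gives 23393t ≡ 81 (mod 199), and since 110⁻¹ ≡ 38 (mod 199), t ≡ 93. Hence n ≡ 5597 + 23393·93 = 2181146 (mod 4655207).
From n ≡ 2181146 (mod 4655207) write n = 2181146 + 4655207t. Substituting into n ≡ 51 (mod 53) gives 4655207t ≡ 14 (mod 53), and since 5⁻¹ ≡ 32 (mod 53), t ≡ 24. Hence n ≡ 2181146 + 4655207·24 = 113906114 (mod 246725971).
From n ≡ 113906114 (mod 246725971) write n = 113906114 + 246725971t. Substituting into n ≡ 41 (mod 113) gives 246725971t ≡ 74 (mod 113), and since 76⁻¹ ≡ 58 (mod 113), t ≡ 111. Hence n ≡ 113906114 + 246725971·111 = 27500488895 (mod 27880034723).

27500488895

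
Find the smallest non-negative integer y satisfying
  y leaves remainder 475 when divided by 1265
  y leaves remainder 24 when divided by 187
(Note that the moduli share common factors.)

Combine the congruences pairwise.
gcd(1265, 187) = 11 and 11 | (24 − 475), so the pair is consistent; merging gives y ≡ 8065 (mod 21505), where 21505 = lcm(1265, 187).
The solution is unique modulo lcm(1265, 187) = 21505.

8065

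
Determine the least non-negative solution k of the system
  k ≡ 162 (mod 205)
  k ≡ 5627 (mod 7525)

gcd(205, 7525) = 5 and 5 | (5627 − 162), so the pair is consistent; merging gives k ≡ 253952 (mod 308525), where 308525 = lcm(205, 7525).
The solution is unique modulo lcm(205, 7525) = 308525.

253952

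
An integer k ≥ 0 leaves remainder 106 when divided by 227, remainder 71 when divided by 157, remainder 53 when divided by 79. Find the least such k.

From k ≡ 106 (mod 227) write k = 106 + 227t. Substituting into k ≡ 71 (mod 157) gives 227t ≡ 122 (mod 157), and since 70⁻¹ ≡ 83 (mod 157), t ≡ 78. Hence k ≡ 106 + 227·78 = 17812 (mod 35639).
From k ≡ 17812 (mod 35639) write k = 17812 + 35639t. Substituting into k ≡ 53 (mod 79) gives 35639t ≡ 16 (mod 79), and since 10⁻¹ ≡ 8 (mod 79), t ≡ 49. Hence k ≡ 17812 + 35639·49 = 1764123 (mod 2815481).

1764123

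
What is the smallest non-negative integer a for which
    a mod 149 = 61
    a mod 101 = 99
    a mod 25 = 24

From a ≡ 61 (mod 149) write a = 61 + 149t. Substituting into a ≡ 99 (mod 101) gives 149t ≡ 38 (mod 101), and since 48⁻¹ ≡ 40 (mod 101), t ≡ 5. Hence a ≡ 61 + 149·5 = 806 (mod 15049).
From a ≡ 806 (mod 15049) write a = 806 + 15049t. Substituting into a ≡ 24 (mod 25) gives 15049t ≡ 18 (mod 25), and since 24⁻¹ ≡ 24 (mod 25), t ≡ 7. Hence a ≡ 806 + 15049·7 = 106149 (mod 376225).

106149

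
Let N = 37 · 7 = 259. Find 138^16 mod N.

Mod 37: 138 ≡ 27; 27^16 ≡ 10 (mod 37).
Mod 7: 138 ≡ 5; by Fermat, exponent reduces to 16 mod 6 = 4; 5^4 ≡ 2 (mod 7).
Combine by CRT: x ≡ 10 (mod 37), x ≡ 2 (mod 7) ⇒ x ≡ 121 (mod 259).

121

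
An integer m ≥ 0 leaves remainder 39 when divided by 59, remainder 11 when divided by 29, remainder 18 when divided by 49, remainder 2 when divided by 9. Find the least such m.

From m ≡ 39 (mod 59) write m = 39 + 59t. Substituting into m ≡ 11 (mod 29) gives 59t ≡ 1 (mod 29), and since 1⁻¹ ≡ 1 (mod 29), t ≡ 1. Hence m ≡ 39 + 59·1 = 98 (mod 1711).
From m ≡ 98 (mod 1711) write m = 98 + 1711t. Substituting into m ≡ 18 (mod 49) gives 1711t ≡ 18 (mod 49), and since 45⁻¹ ≡ 12 (mod 49), t ≡ 20. Hence m ≡ 98 + 1711·20 = 34318 (mod 83839).
From m ≡ 34318 (mod 83839) write m = 34318 + 83839t. Substituting into m ≡ 2 (mod 9) gives 83839t ≡ 1 (mod 9), and since 4⁻¹ ≡ 7 (mod 9), t ≡ 7. Hence m ≡ 34318 + 83839·7 = 621191 (mod 754551).

621191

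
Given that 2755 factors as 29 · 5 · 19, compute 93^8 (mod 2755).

Mod 29: 93 ≡ 6; 6^8 ≡ 23 (mod 29).
Mod 5: 93 ≡ 3; since 4 | 8, by Fermat 3^8 ≡ 1 (mod 5).
Mod 19: 93 ≡ 17; 17^8 ≡ 9 (mod 19).
Combine by CRT: x ≡ 23 (mod 29), x ≡ 1 (mod 5), x ≡ 9 (mod 19) ⇒ x ≡ 1966 (mod 2755).

1966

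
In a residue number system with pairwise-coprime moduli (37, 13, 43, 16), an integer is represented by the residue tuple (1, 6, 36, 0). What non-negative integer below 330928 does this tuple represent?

228624

The moduli are pairwise coprime; N = 37·13·43·16 = 330928.
N/37 = 8944; 8944 ≡ 27 (mod 37); 27·11 ≡ 1, so inverse 11.
N/13 = 25456; 25456 ≡ 2 (mod 13); 2·7 ≡ 1, so inverse 7.
N/43 = 7696; 7696 ≡ 42 (mod 43); 42·42 ≡ 1, so inverse 42.
N/16 = 20683; 20683 ≡ 11 (mod 16); 11·3 ≡ 1, so inverse 3.
x ≡ 1·8944·11 + 6·25456·7 + 36·7696·42 + 0·20683·3 = 12803888.
12803888 mod 330928 = 228624.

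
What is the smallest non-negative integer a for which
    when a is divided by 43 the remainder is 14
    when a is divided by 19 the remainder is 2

401

Combine the congruences pairwise.
From a ≡ 14 (mod 43) write a = 14 + 43t. Substituting into a ≡ 2 (mod 19) gives 43t ≡ 7 (mod 19), and since 5⁻¹ ≡ 4 (mod 19), t ≡ 9. Hence a ≡ 14 + 43·9 = 401 (mod 817).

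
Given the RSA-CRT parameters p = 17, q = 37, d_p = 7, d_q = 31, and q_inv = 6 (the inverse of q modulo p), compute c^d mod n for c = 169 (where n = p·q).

509

m₁ = c^(d_p) mod p: c ≡ 16 (mod 17), and 16^7 mod 17 = 16.
m₂ = c^(d_q) mod q: c ≡ 21 (mod 37), and 21^31 mod 37 = 28.
h = q_inv·(m₁ − m₂) mod p = 6·(16 − 28) mod 17 = 13.
m = m₂ + h·q = 28 + 13·37 = 509.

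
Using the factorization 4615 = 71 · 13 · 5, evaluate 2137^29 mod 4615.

Mod 71: 2137 ≡ 7; 7^29 ≡ 35 (mod 71).
Mod 13: 2137 ≡ 5; by Fermat, exponent reduces to 29 mod 12 = 5; 5^5 ≡ 5 (mod 13).
Mod 5: 2137 ≡ 2; by Fermat, exponent reduces to 29 mod 4 = 1; 2^1 ≡ 2 (mod 5).
Combine by CRT: x ≡ 35 (mod 71), x ≡ 5 (mod 13), x ≡ 2 (mod 5) ⇒ x ≡ 3372 (mod 4615).

3372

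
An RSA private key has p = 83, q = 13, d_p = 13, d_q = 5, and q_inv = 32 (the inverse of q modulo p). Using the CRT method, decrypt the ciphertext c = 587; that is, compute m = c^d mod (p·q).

m₁ = c^(d_p) mod p: c ≡ 6 (mod 83), and 6^13 mod 83 = 19.
m₂ = c^(d_q) mod q: c ≡ 2 (mod 13), and 2^5 mod 13 = 6.
h = q_inv·(m₁ − m₂) mod p = 32·(19 − 6) mod 83 = 1.
m = m₂ + h·q = 6 + 1·13 = 19.

19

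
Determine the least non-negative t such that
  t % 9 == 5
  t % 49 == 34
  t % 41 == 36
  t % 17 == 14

From t ≡ 5 (mod 9) write t = 5 + 9s. Substituting into t ≡ 34 (mod 49) gives 9s ≡ 29 (mod 49), and since 9⁻¹ ≡ 11 (mod 49), s ≡ 25. Hence t ≡ 5 + 9·25 = 230 (mod 441).
From t ≡ 230 (mod 441) write t = 230 + 441s. Substituting into t ≡ 36 (mod 41) gives 441s ≡ 11 (mod 41), and since 31⁻¹ ≡ 4 (mod 41), s ≡ 3. Hence t ≡ 230 + 441·3 = 1553 (mod 18081).
From t ≡ 1553 (mod 18081) write t = 1553 + 18081s. Substituting into t ≡ 14 (mod 17) gives 18081s ≡ 8 (mod 17), and since 10⁻¹ ≡ 12 (mod 17), s ≡ 11. Hence t ≡ 1553 + 18081·11 = 200444 (mod 307377).

200444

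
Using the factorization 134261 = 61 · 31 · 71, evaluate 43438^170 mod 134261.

Mod 61: 43438 ≡ 6; by Fermat, exponent reduces to 170 mod 60 = 50; 6^50 ≡ 14 (mod 61).
Mod 31: 43438 ≡ 7; by Fermat, exponent reduces to 170 mod 30 = 20; 7^20 ≡ 5 (mod 31).
Mod 71: 43438 ≡ 57; by Fermat, exponent reduces to 170 mod 70 = 30; 57^30 ≡ 1 (mod 71).
Combine by CRT: x ≡ 14 (mod 61), x ≡ 5 (mod 31), x ≡ 1 (mod 71) ⇒ x ≡ 72421 (mod 134261).

72421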